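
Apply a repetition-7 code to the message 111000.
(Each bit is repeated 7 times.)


Each bit -> 7 copies

111111111111111111111000000000000000000000


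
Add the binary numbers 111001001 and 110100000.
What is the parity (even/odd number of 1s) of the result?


111001001 = 457
110100000 = 416
Sum = 873 = 1101101001
1s count = 6

even parity (6 ones in 1101101001)


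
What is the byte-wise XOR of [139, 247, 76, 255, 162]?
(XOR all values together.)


XOR chain: 139 ^ 247 ^ 76 ^ 255 ^ 162 = 109

109


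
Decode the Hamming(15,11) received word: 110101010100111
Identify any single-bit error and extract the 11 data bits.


Syndrome = 15: error at position 15

Data: 00100100110 (corrected bit 15)


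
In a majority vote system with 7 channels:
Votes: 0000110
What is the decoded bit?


Ones: 2 out of 7
Threshold: 4

0 (2/7 voted 1)


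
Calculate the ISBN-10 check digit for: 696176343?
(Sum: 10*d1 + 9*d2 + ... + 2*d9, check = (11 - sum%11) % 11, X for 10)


Weighted sum: 298
298 mod 11 = 1

Check digit: X


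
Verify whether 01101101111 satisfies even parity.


Number of 1s: 8

Yes, parity is correct (8 ones)


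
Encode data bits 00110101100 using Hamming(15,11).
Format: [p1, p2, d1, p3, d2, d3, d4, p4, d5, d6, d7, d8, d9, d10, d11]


Parity bits: p1=0, p2=1, p3=0, p4=1

010001110101100


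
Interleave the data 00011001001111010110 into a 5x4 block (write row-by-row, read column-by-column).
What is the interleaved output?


Matrix:
  0001
  1001
  0011
  1101
  0110
Read columns: 01010000110010111110

01010000110010111110


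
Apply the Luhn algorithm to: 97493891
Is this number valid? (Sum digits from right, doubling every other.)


Luhn sum = 57
57 mod 10 = 7

Invalid (Luhn sum mod 10 = 7)


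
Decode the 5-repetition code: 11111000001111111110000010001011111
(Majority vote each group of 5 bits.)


Groups: 11111, 00000, 11111, 11110, 00001, 00010, 11111
Majority votes: 1011001

1011001


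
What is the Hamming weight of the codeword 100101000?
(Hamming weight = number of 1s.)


Counting 1s in 100101000

3


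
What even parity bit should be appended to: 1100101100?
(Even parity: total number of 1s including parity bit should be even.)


Number of 1s in data: 5
Parity bit: 1

1


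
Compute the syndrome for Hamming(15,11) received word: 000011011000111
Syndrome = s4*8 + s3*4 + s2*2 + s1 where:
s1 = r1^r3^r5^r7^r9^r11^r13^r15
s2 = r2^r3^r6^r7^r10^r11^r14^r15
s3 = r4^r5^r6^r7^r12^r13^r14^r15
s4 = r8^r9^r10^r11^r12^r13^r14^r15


s1=0, s2=1, s3=1, s4=1

Syndrome = 14 (error at position 14)


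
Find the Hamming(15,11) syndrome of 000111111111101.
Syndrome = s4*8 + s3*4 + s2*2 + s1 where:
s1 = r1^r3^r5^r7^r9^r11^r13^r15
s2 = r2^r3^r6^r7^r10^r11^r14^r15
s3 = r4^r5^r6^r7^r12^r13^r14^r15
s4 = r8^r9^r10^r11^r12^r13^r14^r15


s1=0, s2=1, s3=1, s4=1

Syndrome = 14 (error at position 14)


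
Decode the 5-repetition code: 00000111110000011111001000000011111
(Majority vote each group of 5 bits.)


Groups: 00000, 11111, 00000, 11111, 00100, 00000, 11111
Majority votes: 0101001

0101001


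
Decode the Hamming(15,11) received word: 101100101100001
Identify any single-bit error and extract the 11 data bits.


Syndrome = 13: error at position 13

Data: 10011100101 (corrected bit 13)


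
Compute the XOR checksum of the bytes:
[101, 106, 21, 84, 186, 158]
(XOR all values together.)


XOR chain: 101 ^ 106 ^ 21 ^ 84 ^ 186 ^ 158 = 106

106


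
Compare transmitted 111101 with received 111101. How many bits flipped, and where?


XOR: 000000

0 errors (received matches sent)


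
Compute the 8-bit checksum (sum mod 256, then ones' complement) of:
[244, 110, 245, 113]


Sum = 712 mod 256 = 200
Complement = 55

55


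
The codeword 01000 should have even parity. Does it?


Number of 1s: 1

No, parity error (1 ones)


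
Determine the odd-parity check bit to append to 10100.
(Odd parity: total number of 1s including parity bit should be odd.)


Number of 1s in data: 2
Parity bit: 1

1


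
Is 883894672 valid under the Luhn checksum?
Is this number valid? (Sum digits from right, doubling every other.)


Luhn sum = 55
55 mod 10 = 5

Invalid (Luhn sum mod 10 = 5)


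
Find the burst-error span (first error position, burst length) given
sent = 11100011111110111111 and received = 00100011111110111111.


XOR: 11000000000000000000

Burst at position 0, length 2


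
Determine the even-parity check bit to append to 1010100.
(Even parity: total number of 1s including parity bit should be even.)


Number of 1s in data: 3
Parity bit: 1

1


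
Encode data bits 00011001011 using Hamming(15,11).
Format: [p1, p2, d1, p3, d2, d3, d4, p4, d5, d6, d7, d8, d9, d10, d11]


Parity bits: p1=1, p2=1, p3=0, p4=0

110000101001011


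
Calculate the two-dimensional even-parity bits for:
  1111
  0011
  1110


Row parities: 001
Column parities: 0010

Row P: 001, Col P: 0010, Corner: 1


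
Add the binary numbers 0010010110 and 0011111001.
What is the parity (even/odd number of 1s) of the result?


0010010110 = 150
0011111001 = 249
Sum = 399 = 110001111
1s count = 6

even parity (6 ones in 110001111)


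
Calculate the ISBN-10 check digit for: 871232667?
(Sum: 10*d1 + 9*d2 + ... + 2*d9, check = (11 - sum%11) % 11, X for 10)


Weighted sum: 249
249 mod 11 = 7

Check digit: 4


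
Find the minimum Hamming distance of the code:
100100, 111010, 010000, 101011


Comparing all pairs, minimum distance: 2
Can detect 1 errors, correct 0 errors

2


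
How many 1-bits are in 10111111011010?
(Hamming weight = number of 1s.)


Counting 1s in 10111111011010

10


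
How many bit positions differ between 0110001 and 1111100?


XOR: 1001101
Count of 1s: 4

4


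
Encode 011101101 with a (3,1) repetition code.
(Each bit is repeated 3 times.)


Each bit -> 3 copies

000111111111000111111000111


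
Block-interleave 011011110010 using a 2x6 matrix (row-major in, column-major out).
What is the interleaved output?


Matrix:
  011011
  110010
Read columns: 011110001110

011110001110


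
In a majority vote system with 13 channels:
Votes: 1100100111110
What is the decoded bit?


Ones: 8 out of 13
Threshold: 7

1 (8/13 voted 1)


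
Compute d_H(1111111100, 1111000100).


XOR: 0000111000
Count of 1s: 3

3


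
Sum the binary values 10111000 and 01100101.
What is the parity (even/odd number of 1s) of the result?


10111000 = 184
01100101 = 101
Sum = 285 = 100011101
1s count = 5

odd parity (5 ones in 100011101)


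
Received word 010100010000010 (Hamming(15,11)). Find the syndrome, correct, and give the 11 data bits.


Syndrome = 0: no error detected

Data: 00000000010 (no errors)


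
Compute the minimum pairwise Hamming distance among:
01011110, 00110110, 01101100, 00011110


Comparing all pairs, minimum distance: 1
Can detect 0 errors, correct 0 errors

1


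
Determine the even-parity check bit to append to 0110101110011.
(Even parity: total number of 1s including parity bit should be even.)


Number of 1s in data: 8
Parity bit: 0

0


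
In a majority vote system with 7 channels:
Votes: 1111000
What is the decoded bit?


Ones: 4 out of 7
Threshold: 4

1 (4/7 voted 1)


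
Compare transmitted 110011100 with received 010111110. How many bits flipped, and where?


XOR: 100100010

3 error(s) at position(s): 0, 3, 7


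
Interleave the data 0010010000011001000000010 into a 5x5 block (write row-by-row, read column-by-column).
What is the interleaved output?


Matrix:
  00100
  10000
  01100
  10000
  00010
Read columns: 0101000100101000000100000

0101000100101000000100000


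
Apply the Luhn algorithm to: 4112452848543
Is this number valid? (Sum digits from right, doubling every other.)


Luhn sum = 52
52 mod 10 = 2

Invalid (Luhn sum mod 10 = 2)


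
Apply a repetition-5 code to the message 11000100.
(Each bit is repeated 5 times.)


Each bit -> 5 copies

1111111111000000000000000111110000000000


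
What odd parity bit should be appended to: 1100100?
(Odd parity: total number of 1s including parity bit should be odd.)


Number of 1s in data: 3
Parity bit: 0

0


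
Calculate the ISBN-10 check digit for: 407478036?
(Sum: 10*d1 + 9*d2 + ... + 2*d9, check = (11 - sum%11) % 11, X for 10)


Weighted sum: 227
227 mod 11 = 7

Check digit: 4


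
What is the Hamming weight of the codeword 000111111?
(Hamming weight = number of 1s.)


Counting 1s in 000111111

6


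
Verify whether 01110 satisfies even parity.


Number of 1s: 3

No, parity error (3 ones)


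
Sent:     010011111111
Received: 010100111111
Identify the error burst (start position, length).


XOR: 000111000000

Burst at position 3, length 3


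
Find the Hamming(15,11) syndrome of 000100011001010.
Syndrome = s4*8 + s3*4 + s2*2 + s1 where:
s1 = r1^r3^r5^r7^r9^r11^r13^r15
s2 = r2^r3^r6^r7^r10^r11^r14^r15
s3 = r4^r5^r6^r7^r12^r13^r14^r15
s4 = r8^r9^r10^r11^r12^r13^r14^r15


s1=1, s2=1, s3=1, s4=0

Syndrome = 7 (error at position 7)


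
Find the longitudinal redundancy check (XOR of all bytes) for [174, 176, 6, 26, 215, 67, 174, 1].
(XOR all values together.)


XOR chain: 174 ^ 176 ^ 6 ^ 26 ^ 215 ^ 67 ^ 174 ^ 1 = 57

57


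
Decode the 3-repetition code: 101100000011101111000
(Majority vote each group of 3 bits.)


Groups: 101, 100, 000, 011, 101, 111, 000
Majority votes: 1001110

1001110


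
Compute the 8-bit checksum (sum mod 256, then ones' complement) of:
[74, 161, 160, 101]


Sum = 496 mod 256 = 240
Complement = 15

15


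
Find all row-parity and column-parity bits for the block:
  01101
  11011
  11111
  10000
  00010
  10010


Row parities: 101110
Column parities: 01001

Row P: 101110, Col P: 01001, Corner: 0


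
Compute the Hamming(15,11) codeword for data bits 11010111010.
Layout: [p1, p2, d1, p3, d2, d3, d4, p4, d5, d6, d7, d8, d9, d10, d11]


Parity bits: p1=0, p2=1, p3=0, p4=0

011010100111010


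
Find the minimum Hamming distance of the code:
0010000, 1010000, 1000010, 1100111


Comparing all pairs, minimum distance: 1
Can detect 0 errors, correct 0 errors

1


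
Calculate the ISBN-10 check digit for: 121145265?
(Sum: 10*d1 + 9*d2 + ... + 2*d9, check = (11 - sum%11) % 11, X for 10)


Weighted sum: 128
128 mod 11 = 7

Check digit: 4


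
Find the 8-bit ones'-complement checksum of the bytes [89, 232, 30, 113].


Sum = 464 mod 256 = 208
Complement = 47

47


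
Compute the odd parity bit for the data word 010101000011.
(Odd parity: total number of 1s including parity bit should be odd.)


Number of 1s in data: 5
Parity bit: 0

0


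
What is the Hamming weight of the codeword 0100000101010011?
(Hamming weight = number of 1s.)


Counting 1s in 0100000101010011

6


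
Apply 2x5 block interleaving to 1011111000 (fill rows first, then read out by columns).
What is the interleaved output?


Matrix:
  10111
  11000
Read columns: 1101101010

1101101010


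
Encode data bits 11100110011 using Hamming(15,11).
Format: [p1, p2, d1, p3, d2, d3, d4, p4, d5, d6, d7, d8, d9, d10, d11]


Parity bits: p1=0, p2=0, p3=0, p4=0

001011000110011


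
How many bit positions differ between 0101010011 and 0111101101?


XOR: 0010111110
Count of 1s: 6

6


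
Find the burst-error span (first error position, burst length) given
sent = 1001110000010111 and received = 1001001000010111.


XOR: 0000111000000000

Burst at position 4, length 3


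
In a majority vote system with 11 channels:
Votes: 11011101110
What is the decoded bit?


Ones: 8 out of 11
Threshold: 6

1 (8/11 voted 1)


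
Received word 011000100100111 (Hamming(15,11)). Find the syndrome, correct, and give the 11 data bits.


Syndrome = 0: no error detected

Data: 10010100111 (no errors)


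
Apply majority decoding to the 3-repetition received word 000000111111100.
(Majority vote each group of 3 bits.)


Groups: 000, 000, 111, 111, 100
Majority votes: 00110

00110


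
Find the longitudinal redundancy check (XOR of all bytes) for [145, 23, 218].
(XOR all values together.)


XOR chain: 145 ^ 23 ^ 218 = 92

92


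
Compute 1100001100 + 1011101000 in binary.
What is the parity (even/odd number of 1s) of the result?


1100001100 = 780
1011101000 = 744
Sum = 1524 = 10111110100
1s count = 7

odd parity (7 ones in 10111110100)


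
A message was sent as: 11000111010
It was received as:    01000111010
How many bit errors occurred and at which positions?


XOR: 10000000000

1 error(s) at position(s): 0


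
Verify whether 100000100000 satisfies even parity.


Number of 1s: 2

Yes, parity is correct (2 ones)


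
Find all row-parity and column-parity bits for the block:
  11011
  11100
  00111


Row parities: 011
Column parities: 00000

Row P: 011, Col P: 00000, Corner: 0


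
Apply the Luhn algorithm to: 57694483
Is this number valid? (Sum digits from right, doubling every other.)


Luhn sum = 42
42 mod 10 = 2

Invalid (Luhn sum mod 10 = 2)


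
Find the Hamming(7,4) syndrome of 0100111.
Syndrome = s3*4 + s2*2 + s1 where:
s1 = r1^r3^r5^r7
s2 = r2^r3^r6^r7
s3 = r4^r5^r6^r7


s1=0, s2=1, s3=1

Syndrome = 6 (error at position 6)


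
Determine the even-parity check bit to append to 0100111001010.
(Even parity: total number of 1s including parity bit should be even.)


Number of 1s in data: 6
Parity bit: 0

0


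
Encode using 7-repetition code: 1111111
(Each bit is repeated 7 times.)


Each bit -> 7 copies

1111111111111111111111111111111111111111111111111


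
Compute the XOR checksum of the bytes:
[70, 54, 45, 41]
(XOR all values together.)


XOR chain: 70 ^ 54 ^ 45 ^ 41 = 116

116


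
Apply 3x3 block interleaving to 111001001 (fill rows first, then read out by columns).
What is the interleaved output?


Matrix:
  111
  001
  001
Read columns: 100100111

100100111


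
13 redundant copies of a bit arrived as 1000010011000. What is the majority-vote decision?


Ones: 4 out of 13
Threshold: 7

0 (4/13 voted 1)


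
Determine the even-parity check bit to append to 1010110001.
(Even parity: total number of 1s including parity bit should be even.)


Number of 1s in data: 5
Parity bit: 1

1


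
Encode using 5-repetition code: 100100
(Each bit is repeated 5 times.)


Each bit -> 5 copies

111110000000000111110000000000


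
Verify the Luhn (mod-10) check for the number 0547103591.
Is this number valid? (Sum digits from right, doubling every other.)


Luhn sum = 43
43 mod 10 = 3

Invalid (Luhn sum mod 10 = 3)


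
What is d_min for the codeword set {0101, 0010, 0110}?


Comparing all pairs, minimum distance: 1
Can detect 0 errors, correct 0 errors

1


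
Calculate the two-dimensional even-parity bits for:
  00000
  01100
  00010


Row parities: 001
Column parities: 01110

Row P: 001, Col P: 01110, Corner: 1


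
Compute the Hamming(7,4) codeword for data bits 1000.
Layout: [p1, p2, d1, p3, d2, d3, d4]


Parity bits: p1=1, p2=1, p3=0

1110000


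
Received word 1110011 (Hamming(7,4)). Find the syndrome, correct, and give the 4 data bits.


Syndrome = 1: error at position 1

Data: 1011 (corrected bit 1)


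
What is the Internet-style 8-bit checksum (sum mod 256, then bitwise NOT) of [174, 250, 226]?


Sum = 650 mod 256 = 138
Complement = 117

117


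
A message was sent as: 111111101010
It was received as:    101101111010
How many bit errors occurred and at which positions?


XOR: 010010010000

3 error(s) at position(s): 1, 4, 7


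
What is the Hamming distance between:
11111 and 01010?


XOR: 10101
Count of 1s: 3

3


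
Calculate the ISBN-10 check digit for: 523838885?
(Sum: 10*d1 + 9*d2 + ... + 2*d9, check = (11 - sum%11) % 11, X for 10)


Weighted sum: 272
272 mod 11 = 8

Check digit: 3


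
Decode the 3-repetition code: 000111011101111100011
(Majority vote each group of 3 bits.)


Groups: 000, 111, 011, 101, 111, 100, 011
Majority votes: 0111101

0111101


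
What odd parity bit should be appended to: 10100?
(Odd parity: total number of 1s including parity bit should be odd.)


Number of 1s in data: 2
Parity bit: 1

1


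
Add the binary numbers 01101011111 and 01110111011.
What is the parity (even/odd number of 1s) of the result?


01101011111 = 863
01110111011 = 955
Sum = 1818 = 11100011010
1s count = 6

even parity (6 ones in 11100011010)


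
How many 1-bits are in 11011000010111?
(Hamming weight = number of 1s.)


Counting 1s in 11011000010111

8


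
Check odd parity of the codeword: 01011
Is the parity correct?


Number of 1s: 3

Yes, parity is correct (3 ones)


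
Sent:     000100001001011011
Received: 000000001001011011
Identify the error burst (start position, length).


XOR: 000100000000000000

Burst at position 3, length 1


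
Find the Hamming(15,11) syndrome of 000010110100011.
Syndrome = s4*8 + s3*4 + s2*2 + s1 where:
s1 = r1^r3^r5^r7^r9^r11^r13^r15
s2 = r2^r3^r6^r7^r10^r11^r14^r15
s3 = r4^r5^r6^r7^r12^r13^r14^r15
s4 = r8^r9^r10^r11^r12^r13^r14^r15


s1=1, s2=0, s3=0, s4=0

Syndrome = 1 (error at position 1)


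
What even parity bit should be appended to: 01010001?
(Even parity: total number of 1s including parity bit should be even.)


Number of 1s in data: 3
Parity bit: 1

1


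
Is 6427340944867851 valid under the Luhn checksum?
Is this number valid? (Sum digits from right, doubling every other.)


Luhn sum = 77
77 mod 10 = 7

Invalid (Luhn sum mod 10 = 7)


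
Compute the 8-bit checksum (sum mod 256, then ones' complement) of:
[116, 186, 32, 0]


Sum = 334 mod 256 = 78
Complement = 177

177


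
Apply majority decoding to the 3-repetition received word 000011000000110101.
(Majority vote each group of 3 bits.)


Groups: 000, 011, 000, 000, 110, 101
Majority votes: 010011

010011


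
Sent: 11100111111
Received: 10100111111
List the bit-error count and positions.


XOR: 01000000000

1 error(s) at position(s): 1


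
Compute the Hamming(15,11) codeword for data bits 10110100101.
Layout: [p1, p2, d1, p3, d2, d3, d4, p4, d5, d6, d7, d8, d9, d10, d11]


Parity bits: p1=0, p2=1, p3=0, p4=1

011001110100101


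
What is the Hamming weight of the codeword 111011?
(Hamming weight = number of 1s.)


Counting 1s in 111011

5


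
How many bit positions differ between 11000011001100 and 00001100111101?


XOR: 11001111110001
Count of 1s: 9

9


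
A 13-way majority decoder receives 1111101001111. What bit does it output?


Ones: 10 out of 13
Threshold: 7

1 (10/13 voted 1)


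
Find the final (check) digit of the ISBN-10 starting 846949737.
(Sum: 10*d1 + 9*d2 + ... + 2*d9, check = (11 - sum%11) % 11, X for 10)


Weighted sum: 347
347 mod 11 = 6

Check digit: 5


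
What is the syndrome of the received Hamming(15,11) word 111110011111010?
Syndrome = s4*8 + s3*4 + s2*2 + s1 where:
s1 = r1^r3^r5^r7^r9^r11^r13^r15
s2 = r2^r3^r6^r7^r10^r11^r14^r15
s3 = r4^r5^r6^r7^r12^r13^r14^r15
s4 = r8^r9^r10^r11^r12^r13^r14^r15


s1=1, s2=1, s3=0, s4=0

Syndrome = 3 (error at position 3)


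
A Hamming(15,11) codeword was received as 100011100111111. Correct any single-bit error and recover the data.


Syndrome = 4: error at position 4

Data: 01110111111 (corrected bit 4)


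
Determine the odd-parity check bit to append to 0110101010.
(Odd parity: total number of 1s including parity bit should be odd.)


Number of 1s in data: 5
Parity bit: 0

0


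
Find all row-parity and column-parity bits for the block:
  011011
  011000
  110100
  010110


Row parities: 0011
Column parities: 100001

Row P: 0011, Col P: 100001, Corner: 0


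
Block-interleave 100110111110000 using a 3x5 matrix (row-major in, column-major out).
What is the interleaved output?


Matrix:
  10011
  01111
  10000
Read columns: 101010010110110

101010010110110


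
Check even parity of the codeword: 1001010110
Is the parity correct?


Number of 1s: 5

No, parity error (5 ones)


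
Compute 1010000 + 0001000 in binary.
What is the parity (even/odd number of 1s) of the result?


1010000 = 80
0001000 = 8
Sum = 88 = 1011000
1s count = 3

odd parity (3 ones in 1011000)


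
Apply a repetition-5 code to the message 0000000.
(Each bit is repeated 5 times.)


Each bit -> 5 copies

00000000000000000000000000000000000


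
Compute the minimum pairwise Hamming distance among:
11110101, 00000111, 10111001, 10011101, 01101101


Comparing all pairs, minimum distance: 2
Can detect 1 errors, correct 0 errors

2


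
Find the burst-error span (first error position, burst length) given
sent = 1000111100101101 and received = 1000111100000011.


XOR: 0000000000101110

Burst at position 10, length 5


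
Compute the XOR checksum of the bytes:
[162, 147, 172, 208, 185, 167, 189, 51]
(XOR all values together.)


XOR chain: 162 ^ 147 ^ 172 ^ 208 ^ 185 ^ 167 ^ 189 ^ 51 = 221

221


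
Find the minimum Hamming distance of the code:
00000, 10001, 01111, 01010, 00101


Comparing all pairs, minimum distance: 2
Can detect 1 errors, correct 0 errors

2


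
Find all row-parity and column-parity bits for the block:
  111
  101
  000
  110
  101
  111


Row parities: 100001
Column parities: 110

Row P: 100001, Col P: 110, Corner: 0


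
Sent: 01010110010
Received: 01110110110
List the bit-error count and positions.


XOR: 00100000100

2 error(s) at position(s): 2, 8


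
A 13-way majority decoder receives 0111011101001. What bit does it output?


Ones: 8 out of 13
Threshold: 7

1 (8/13 voted 1)


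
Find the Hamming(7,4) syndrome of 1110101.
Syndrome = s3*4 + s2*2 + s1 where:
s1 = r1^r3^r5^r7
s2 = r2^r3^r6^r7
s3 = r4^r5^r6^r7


s1=0, s2=1, s3=0

Syndrome = 2 (error at position 2)


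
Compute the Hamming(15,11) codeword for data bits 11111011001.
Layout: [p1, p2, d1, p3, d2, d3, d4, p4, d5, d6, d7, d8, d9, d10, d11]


Parity bits: p1=0, p2=1, p3=1, p4=0

011111101011001


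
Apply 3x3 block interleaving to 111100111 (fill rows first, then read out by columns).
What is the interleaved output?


Matrix:
  111
  100
  111
Read columns: 111101101

111101101


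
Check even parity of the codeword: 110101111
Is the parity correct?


Number of 1s: 7

No, parity error (7 ones)


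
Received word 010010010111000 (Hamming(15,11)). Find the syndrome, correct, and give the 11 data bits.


Syndrome = 2: error at position 2

Data: 01000111000 (corrected bit 2)


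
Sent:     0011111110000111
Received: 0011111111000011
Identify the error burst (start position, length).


XOR: 0000000001000100

Burst at position 9, length 5


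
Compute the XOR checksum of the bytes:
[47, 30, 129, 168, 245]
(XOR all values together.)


XOR chain: 47 ^ 30 ^ 129 ^ 168 ^ 245 = 237

237


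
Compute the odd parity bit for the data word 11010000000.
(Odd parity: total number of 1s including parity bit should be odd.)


Number of 1s in data: 3
Parity bit: 0

0


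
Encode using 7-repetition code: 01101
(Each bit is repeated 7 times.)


Each bit -> 7 copies

00000001111111111111100000001111111


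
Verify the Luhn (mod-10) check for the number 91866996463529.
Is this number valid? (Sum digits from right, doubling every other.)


Luhn sum = 88
88 mod 10 = 8

Invalid (Luhn sum mod 10 = 8)


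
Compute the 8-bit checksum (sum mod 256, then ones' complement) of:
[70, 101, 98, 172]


Sum = 441 mod 256 = 185
Complement = 70

70


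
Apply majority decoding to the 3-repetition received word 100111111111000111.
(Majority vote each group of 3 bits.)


Groups: 100, 111, 111, 111, 000, 111
Majority votes: 011101

011101


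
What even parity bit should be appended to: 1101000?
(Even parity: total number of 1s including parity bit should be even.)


Number of 1s in data: 3
Parity bit: 1

1


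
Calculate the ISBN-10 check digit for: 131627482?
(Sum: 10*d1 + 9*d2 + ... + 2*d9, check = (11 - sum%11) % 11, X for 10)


Weighted sum: 178
178 mod 11 = 2

Check digit: 9


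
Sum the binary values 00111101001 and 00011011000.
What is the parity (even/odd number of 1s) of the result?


00111101001 = 489
00011011000 = 216
Sum = 705 = 1011000001
1s count = 4

even parity (4 ones in 1011000001)


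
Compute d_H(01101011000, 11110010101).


XOR: 10011001101
Count of 1s: 6

6


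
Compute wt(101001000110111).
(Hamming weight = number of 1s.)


Counting 1s in 101001000110111

8


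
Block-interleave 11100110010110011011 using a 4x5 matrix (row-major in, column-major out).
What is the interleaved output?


Matrix:
  11100
  11001
  01100
  11011
Read columns: 11011111101000010101

11011111101000010101


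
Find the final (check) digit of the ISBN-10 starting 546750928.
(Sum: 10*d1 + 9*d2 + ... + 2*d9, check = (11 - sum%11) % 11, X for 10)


Weighted sum: 271
271 mod 11 = 7

Check digit: 4


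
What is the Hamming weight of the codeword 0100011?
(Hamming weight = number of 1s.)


Counting 1s in 0100011

3


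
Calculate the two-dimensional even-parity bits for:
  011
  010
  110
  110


Row parities: 0100
Column parities: 001

Row P: 0100, Col P: 001, Corner: 1


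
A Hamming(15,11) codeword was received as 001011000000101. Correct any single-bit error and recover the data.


Syndrome = 2: error at position 2

Data: 11100000101 (corrected bit 2)


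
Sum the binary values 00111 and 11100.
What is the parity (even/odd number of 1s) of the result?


00111 = 7
11100 = 28
Sum = 35 = 100011
1s count = 3

odd parity (3 ones in 100011)


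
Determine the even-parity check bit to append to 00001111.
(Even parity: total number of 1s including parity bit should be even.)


Number of 1s in data: 4
Parity bit: 0

0


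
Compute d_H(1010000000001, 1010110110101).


XOR: 0000110110100
Count of 1s: 5

5


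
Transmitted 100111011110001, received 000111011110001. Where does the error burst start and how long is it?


XOR: 100000000000000

Burst at position 0, length 1


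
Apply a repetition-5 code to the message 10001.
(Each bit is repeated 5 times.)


Each bit -> 5 copies

1111100000000000000011111


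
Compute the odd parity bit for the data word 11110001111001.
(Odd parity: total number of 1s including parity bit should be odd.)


Number of 1s in data: 9
Parity bit: 0

0


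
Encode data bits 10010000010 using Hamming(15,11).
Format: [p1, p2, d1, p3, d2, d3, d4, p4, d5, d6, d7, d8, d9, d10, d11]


Parity bits: p1=0, p2=1, p3=0, p4=1

011000110000010


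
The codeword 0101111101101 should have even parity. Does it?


Number of 1s: 9

No, parity error (9 ones)


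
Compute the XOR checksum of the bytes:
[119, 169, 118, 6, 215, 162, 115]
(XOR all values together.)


XOR chain: 119 ^ 169 ^ 118 ^ 6 ^ 215 ^ 162 ^ 115 = 168

168


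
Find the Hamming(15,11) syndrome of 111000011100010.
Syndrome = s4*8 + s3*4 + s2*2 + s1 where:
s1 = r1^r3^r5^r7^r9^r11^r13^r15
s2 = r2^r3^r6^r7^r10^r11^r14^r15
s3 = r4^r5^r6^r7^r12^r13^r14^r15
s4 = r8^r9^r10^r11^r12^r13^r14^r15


s1=1, s2=0, s3=1, s4=0

Syndrome = 5 (error at position 5)


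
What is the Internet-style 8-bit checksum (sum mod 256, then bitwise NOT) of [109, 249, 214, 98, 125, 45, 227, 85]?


Sum = 1152 mod 256 = 128
Complement = 127

127


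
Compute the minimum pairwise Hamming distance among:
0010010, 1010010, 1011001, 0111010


Comparing all pairs, minimum distance: 1
Can detect 0 errors, correct 0 errors

1


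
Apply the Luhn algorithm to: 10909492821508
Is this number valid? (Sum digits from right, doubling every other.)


Luhn sum = 59
59 mod 10 = 9

Invalid (Luhn sum mod 10 = 9)


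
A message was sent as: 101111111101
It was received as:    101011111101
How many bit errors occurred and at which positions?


XOR: 000100000000

1 error(s) at position(s): 3


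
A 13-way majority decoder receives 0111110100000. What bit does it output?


Ones: 6 out of 13
Threshold: 7

0 (6/13 voted 1)


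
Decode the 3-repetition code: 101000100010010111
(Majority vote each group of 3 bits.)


Groups: 101, 000, 100, 010, 010, 111
Majority votes: 100001

100001


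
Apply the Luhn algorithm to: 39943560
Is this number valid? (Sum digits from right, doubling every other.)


Luhn sum = 42
42 mod 10 = 2

Invalid (Luhn sum mod 10 = 2)


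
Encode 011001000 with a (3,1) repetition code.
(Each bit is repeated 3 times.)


Each bit -> 3 copies

000111111000000111000000000


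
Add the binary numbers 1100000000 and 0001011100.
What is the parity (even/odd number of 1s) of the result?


1100000000 = 768
0001011100 = 92
Sum = 860 = 1101011100
1s count = 6

even parity (6 ones in 1101011100)


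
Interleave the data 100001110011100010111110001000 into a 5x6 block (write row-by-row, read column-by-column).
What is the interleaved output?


Matrix:
  100001
  110011
  100010
  111110
  001000
Read columns: 111100101000011000100111011000

111100101000011000100111011000


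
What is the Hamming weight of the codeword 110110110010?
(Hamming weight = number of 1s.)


Counting 1s in 110110110010

7


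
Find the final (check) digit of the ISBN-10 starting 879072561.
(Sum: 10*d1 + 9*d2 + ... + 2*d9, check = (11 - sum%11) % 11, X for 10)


Weighted sum: 307
307 mod 11 = 10

Check digit: 1


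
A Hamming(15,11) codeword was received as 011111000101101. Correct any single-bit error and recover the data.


Syndrome = 2: error at position 2

Data: 11100101101 (corrected bit 2)


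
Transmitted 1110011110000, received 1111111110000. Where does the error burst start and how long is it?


XOR: 0001100000000

Burst at position 3, length 2


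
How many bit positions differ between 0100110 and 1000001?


XOR: 1100111
Count of 1s: 5

5


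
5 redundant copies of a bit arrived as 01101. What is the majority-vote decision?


Ones: 3 out of 5
Threshold: 3

1 (3/5 voted 1)


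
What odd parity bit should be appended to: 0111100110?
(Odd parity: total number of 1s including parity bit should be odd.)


Number of 1s in data: 6
Parity bit: 1

1


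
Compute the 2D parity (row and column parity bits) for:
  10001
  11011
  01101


Row parities: 001
Column parities: 00111

Row P: 001, Col P: 00111, Corner: 1


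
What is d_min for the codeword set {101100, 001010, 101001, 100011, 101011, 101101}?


Comparing all pairs, minimum distance: 1
Can detect 0 errors, correct 0 errors

1


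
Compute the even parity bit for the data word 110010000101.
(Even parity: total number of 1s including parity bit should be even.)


Number of 1s in data: 5
Parity bit: 1

1


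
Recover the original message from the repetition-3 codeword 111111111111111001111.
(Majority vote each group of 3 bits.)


Groups: 111, 111, 111, 111, 111, 001, 111
Majority votes: 1111101

1111101


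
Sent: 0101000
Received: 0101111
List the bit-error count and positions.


XOR: 0000111

3 error(s) at position(s): 4, 5, 6


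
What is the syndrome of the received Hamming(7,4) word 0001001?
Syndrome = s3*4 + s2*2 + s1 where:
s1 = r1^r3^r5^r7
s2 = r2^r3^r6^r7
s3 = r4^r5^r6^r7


s1=1, s2=1, s3=0

Syndrome = 3 (error at position 3)


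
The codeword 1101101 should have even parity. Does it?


Number of 1s: 5

No, parity error (5 ones)


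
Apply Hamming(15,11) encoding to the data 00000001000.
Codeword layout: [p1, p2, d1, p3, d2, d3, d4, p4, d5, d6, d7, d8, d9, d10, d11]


Parity bits: p1=0, p2=0, p3=1, p4=1

000100010001000


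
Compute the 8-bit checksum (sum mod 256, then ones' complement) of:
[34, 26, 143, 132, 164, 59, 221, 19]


Sum = 798 mod 256 = 30
Complement = 225

225


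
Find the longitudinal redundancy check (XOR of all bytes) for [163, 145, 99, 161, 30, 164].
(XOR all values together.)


XOR chain: 163 ^ 145 ^ 99 ^ 161 ^ 30 ^ 164 = 74

74


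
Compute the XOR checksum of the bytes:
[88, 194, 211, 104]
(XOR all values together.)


XOR chain: 88 ^ 194 ^ 211 ^ 104 = 33

33


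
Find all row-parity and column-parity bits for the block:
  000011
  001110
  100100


Row parities: 010
Column parities: 101001

Row P: 010, Col P: 101001, Corner: 1


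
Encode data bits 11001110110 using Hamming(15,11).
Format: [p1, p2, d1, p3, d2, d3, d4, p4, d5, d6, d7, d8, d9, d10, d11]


Parity bits: p1=1, p2=0, p3=1, p4=1

101110011110110


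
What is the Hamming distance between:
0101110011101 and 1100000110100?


XOR: 1001110101001
Count of 1s: 7

7


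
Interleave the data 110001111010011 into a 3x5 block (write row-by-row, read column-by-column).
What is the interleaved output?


Matrix:
  11000
  11110
  10011
Read columns: 111110010011001

111110010011001


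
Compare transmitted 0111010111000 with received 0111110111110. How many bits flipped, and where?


XOR: 0000100000110

3 error(s) at position(s): 4, 10, 11


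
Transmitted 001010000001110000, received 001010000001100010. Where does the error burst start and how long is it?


XOR: 000000000000010010

Burst at position 13, length 4


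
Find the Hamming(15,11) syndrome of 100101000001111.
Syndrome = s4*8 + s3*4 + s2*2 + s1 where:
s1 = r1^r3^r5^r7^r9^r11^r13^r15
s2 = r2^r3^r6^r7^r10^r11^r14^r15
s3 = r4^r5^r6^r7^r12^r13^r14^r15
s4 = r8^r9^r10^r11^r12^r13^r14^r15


s1=1, s2=1, s3=0, s4=0

Syndrome = 3 (error at position 3)


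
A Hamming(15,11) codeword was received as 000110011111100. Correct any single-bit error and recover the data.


Syndrome = 0: no error detected

Data: 01001111100 (no errors)


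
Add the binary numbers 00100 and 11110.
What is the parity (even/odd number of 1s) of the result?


00100 = 4
11110 = 30
Sum = 34 = 100010
1s count = 2

even parity (2 ones in 100010)


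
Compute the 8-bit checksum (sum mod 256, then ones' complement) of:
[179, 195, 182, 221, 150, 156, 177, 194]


Sum = 1454 mod 256 = 174
Complement = 81

81


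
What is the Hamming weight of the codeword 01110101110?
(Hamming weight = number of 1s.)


Counting 1s in 01110101110

7


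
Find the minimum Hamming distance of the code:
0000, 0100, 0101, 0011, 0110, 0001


Comparing all pairs, minimum distance: 1
Can detect 0 errors, correct 0 errors

1


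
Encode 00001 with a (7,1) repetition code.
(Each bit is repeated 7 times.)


Each bit -> 7 copies

00000000000000000000000000001111111


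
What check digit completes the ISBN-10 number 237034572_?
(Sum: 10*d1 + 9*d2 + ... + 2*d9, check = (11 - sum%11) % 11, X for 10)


Weighted sum: 186
186 mod 11 = 10

Check digit: 1


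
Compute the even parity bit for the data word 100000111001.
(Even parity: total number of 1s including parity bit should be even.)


Number of 1s in data: 5
Parity bit: 1

1


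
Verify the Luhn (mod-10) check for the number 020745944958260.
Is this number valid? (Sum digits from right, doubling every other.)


Luhn sum = 61
61 mod 10 = 1

Invalid (Luhn sum mod 10 = 1)


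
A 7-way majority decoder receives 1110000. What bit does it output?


Ones: 3 out of 7
Threshold: 4

0 (3/7 voted 1)


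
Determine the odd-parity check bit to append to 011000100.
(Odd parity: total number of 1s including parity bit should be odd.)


Number of 1s in data: 3
Parity bit: 0

0


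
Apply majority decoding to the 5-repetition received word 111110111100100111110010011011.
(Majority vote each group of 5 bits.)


Groups: 11111, 01111, 00100, 11111, 00100, 11011
Majority votes: 110101

110101


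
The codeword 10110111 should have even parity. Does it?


Number of 1s: 6

Yes, parity is correct (6 ones)


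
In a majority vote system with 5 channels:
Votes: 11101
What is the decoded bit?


Ones: 4 out of 5
Threshold: 3

1 (4/5 voted 1)


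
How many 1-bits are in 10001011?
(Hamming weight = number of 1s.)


Counting 1s in 10001011

4


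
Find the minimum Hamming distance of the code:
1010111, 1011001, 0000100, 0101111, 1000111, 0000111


Comparing all pairs, minimum distance: 1
Can detect 0 errors, correct 0 errors

1


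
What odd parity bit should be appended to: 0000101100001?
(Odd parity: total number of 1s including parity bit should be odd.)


Number of 1s in data: 4
Parity bit: 1

1


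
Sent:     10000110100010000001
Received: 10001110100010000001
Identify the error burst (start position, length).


XOR: 00001000000000000000

Burst at position 4, length 1


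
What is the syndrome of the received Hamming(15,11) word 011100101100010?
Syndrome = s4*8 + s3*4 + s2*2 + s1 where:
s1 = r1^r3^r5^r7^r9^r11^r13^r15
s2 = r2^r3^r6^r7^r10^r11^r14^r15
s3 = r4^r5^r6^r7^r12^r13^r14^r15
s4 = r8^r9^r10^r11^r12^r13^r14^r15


s1=1, s2=1, s3=1, s4=1

Syndrome = 15 (error at position 15)


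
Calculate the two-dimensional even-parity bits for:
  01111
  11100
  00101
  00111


Row parities: 0101
Column parities: 10001

Row P: 0101, Col P: 10001, Corner: 0


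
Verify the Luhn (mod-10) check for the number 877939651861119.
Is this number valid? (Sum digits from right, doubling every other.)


Luhn sum = 76
76 mod 10 = 6

Invalid (Luhn sum mod 10 = 6)


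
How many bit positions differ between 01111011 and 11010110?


XOR: 10101101
Count of 1s: 5

5


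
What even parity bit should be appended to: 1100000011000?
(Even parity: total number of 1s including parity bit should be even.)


Number of 1s in data: 4
Parity bit: 0

0


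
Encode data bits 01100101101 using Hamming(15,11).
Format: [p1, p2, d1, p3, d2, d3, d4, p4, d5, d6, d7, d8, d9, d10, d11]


Parity bits: p1=1, p2=1, p3=1, p4=0

110111000101101


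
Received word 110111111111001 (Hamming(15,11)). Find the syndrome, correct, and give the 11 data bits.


Syndrome = 0: no error detected

Data: 01111111001 (no errors)


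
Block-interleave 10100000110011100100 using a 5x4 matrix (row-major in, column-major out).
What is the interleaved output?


Matrix:
  1010
  0000
  1100
  1110
  0100
Read columns: 10110001111001000000

10110001111001000000


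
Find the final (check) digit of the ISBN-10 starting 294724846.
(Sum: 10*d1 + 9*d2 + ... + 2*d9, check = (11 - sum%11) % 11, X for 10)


Weighted sum: 270
270 mod 11 = 6

Check digit: 5


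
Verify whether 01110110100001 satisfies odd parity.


Number of 1s: 7

Yes, parity is correct (7 ones)


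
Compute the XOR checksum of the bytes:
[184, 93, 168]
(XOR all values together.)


XOR chain: 184 ^ 93 ^ 168 = 77

77


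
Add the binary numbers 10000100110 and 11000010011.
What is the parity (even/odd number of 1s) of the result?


10000100110 = 1062
11000010011 = 1555
Sum = 2617 = 101000111001
1s count = 6

even parity (6 ones in 101000111001)


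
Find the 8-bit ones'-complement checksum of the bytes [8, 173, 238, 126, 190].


Sum = 735 mod 256 = 223
Complement = 32

32


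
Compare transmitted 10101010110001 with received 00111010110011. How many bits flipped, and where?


XOR: 10010000000010

3 error(s) at position(s): 0, 3, 12


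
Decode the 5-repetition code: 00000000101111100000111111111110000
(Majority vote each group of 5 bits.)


Groups: 00000, 00010, 11111, 00000, 11111, 11111, 10000
Majority votes: 0010110

0010110


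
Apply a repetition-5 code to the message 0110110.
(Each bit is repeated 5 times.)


Each bit -> 5 copies

00000111111111100000111111111100000


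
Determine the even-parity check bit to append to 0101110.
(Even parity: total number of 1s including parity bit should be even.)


Number of 1s in data: 4
Parity bit: 0

0
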